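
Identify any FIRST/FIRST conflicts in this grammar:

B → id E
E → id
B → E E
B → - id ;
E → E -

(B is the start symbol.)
A FIRST/FIRST conflict occurs when two productions N → α and N → β for the same non-terminal have FIRST(α) ∩ FIRST(β) ≠ ∅ (with ε ∈ FIRST of a nullable right-hand side, so two nullable alternatives also conflict).

FIRST sets of the non-terminals at (or reachable through a nullable prefix from) the front of some alternative:
  FIRST(E) = { 'id' }

Productions for B:
  B → id E: FIRST = { 'id' }
  B → E E: FIRST = { 'id' }
  B → - id ;: FIRST = { '-' }
Productions for E:
  E → id: FIRST = { 'id' }
  E → E -: FIRST = { 'id' }

Conflict for B: B → id E and B → E E
  Overlap: { 'id' }
Conflict for E: E → id and E → E -
  Overlap: { 'id' }

Answer: Yes. B → id E / B → E E on { 'id' }; E → id / E → E '-' on { 'id' }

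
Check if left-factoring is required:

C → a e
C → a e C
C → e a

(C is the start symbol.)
Yes, C has productions with common prefix 'a e'

Left-factoring is needed when two productions for the same non-terminal
share a common prefix on the right-hand side.

Productions for C:
  C → a e
  C → a e C
  C → e a

Found common prefix 'a e' in productions for C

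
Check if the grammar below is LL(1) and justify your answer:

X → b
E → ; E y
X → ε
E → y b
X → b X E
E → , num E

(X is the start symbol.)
Relevant sets:
  FOLLOW(X) = { $, ',', ';', 'y' }

For X:
  PREDICT(X → b) = { 'b' }
  PREDICT(X → ε) = { $, ',', ';', 'y' }
  PREDICT(X → b X E) = { 'b' }
For E:
  PREDICT(E → ';' E y) = { ';' }
  PREDICT(E → y b) = { 'y' }
  PREDICT(E → ',' num E) = { ',' }

Conflict found: Predict set conflict for X: { 'b' }
The grammar is NOT LL(1).

Answer: No. Predict set conflict for X: { 'b' }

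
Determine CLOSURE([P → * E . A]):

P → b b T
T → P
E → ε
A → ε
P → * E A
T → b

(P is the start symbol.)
{ [A → .], [P → * E . A] }

To compute CLOSURE, for each item [A → α.Bβ] where B is a non-terminal, add [B → .γ] for all productions B → γ; repeat for the newly added items until nothing changes.

Start with: [P → * E . A]
  [P → * E . A] has the dot before A: add [A → .]
No further items can be added.

CLOSURE = { [A → .], [P → * E . A] }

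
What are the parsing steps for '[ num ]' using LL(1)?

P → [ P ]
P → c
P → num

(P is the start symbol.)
LL(1) parsing maintains a stack (initially the start symbol over $) and the input. At each step: if the stack top is a terminal, match it against the current input token; if it is a non-terminal N, replace it with the RHS of M[N, lookahead] (the unique production whose predict set contains the lookahead).

Stack is shown with the top on the left.

Stack    Input      Action
--------------------------
P $      [ num ] $  output P → [ P ]
[ P ] $  [ num ] $  match '['
P ] $    num ] $    output P → num
num ] $  num ] $    match 'num'
] $      ] $        match ']'
$        $          accept

The string is accepted.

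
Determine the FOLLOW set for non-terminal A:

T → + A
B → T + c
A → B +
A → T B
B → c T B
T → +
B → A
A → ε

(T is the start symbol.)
{ $, '+', 'c' }

In T → + A: A is at the end, add FOLLOW(T)
In B → A: A is at the end, add FOLLOW(B)

The FOLLOW sets referred to above (computed the same way, to a fixed point):
  FOLLOW(T) = { $, '+', 'c' }
  FOLLOW(B) = { $, '+', 'c' }

Taking the union: FOLLOW(A) = { $, '+', 'c' }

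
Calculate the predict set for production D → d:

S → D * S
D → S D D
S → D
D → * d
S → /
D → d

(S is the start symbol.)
PREDICT(D → d) = (FIRST(RHS) \ {ε}) ∪ (FOLLOW(D) if ε ∈ FIRST(RHS), i.e. RHS ⇒* ε)
FIRST(d) = { 'd' }
ε ∉ FIRST(d), so FOLLOW(D) is not added.
PREDICT(D → d) = { 'd' }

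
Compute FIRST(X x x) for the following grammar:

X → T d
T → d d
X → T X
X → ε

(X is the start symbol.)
FIRST sets of the non-terminals involved (from the grammar, by fixed-point iteration):
  FIRST(X) = { 'd', ε }

To compute FIRST(X x x), process the symbols left to right:
Symbol X is a non-terminal. Add FIRST(X) \ {ε} = { 'd' }
X is nullable (ε ∈ FIRST(X)), continue to the next symbol.
Symbol x is a terminal. Add 'x' and stop.
FIRST(X x x) = { 'd', 'x' }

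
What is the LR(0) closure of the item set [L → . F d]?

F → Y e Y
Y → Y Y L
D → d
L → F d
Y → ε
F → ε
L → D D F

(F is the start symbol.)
To compute CLOSURE, for each item [A → α.Bβ] where B is a non-terminal, add [B → .γ] for all productions B → γ; repeat for the newly added items until nothing changes.

Start with: [L → . F d]
  [L → . F d] has the dot before F: add [F → . Y e Y], [F → .]
  [F → . Y e Y] has the dot before Y: add [Y → . Y Y L], [Y → .]
No further items can be added.

CLOSURE = { [F → . Y e Y], [F → .], [L → . F d], [Y → . Y Y L], [Y → .] }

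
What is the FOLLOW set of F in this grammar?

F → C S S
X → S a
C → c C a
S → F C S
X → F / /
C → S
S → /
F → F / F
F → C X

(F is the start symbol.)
F is the start symbol, so $ ∈ FOLLOW(F).
In S → F C S: F is followed by C S, add FIRST(C S) \ {ε} = { '/', 'c' }
In X → F / /: F is followed by '/' '/', add FIRST('/' '/') \ {ε} = { '/' }
In F → F / F: F is followed by '/' F, add FIRST('/' F) \ {ε} = { '/' }
In F → F / F: F is at the end; this adds FOLLOW(F) to itself — nothing new

Taking the union: FOLLOW(F) = { $, '/', 'c' }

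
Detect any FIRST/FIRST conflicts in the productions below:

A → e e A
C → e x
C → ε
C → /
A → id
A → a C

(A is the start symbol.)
No FIRST/FIRST conflicts.

A FIRST/FIRST conflict occurs when two productions N → α and N → β for the same non-terminal have FIRST(α) ∩ FIRST(β) ≠ ∅ (with ε ∈ FIRST of a nullable right-hand side, so two nullable alternatives also conflict).

Productions for A:
  A → e e A: FIRST = { 'e' }
  A → id: FIRST = { 'id' }
  A → a C: FIRST = { 'a' }
Productions for C:
  C → e x: FIRST = { 'e' }
  C → ε: FIRST = { ε }
  C → /: FIRST = { '/' }

All alternatives of each non-terminal have pairwise disjoint FIRST sets.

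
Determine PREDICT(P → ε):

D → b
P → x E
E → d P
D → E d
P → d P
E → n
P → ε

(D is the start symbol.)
{ 'd' }

PREDICT(P → ε) = (FIRST(RHS) \ {ε}) ∪ (FOLLOW(P) if ε ∈ FIRST(RHS), i.e. RHS ⇒* ε)
The right-hand side is ε (FIRST(ε) = { ε }), so the predict set is FOLLOW(P) = { 'd' }
PREDICT(P → ε) = { 'd' }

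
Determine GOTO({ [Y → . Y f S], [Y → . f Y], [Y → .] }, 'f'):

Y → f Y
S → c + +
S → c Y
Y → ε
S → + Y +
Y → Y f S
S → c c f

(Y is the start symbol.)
GOTO(I, 'f') = CLOSURE({ [A → αX.β] : [A → α.Xβ] ∈ I, X = 'f' })

Items with dot before 'f', with the dot advanced:
  [Y → . f Y] → [Y → f . Y]
Closure of the advanced items:
  [Y → f . Y] has the dot before Y: add [Y → . f Y], [Y → .], [Y → . Y f S]

GOTO = { [Y → . Y f S], [Y → . f Y], [Y → .], [Y → f . Y] }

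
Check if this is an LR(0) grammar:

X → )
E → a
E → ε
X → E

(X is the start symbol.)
No. Shift-reduce conflict between [E → .] and [E → . a]

Augment with X' → X and build the canonical LR(0) collection (I0 = CLOSURE({[X' → . X]}), then GOTO on every symbol after a dot until no new states appear). It has 5 states:
  I0: { [E → . a], [E → .], [X → . )], [X → . E], [X' → . X] }  — shift, reduce
  I1: { [X → ) .] }  — reduce
  I2: { [X → E .] }  — reduce
  I3: { [X' → X .] }  — accept
  I4: { [E → a .] }  — reduce

Conflict in state I0:
  Shift-reduce conflict between [E → .] and [E → . a]
So the grammar is NOT LR(0).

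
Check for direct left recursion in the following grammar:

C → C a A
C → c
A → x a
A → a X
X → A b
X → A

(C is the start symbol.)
Direct left recursion occurs when N → N α for some non-terminal N (the right-hand side begins with the left-hand side itself).

C → C a A: LEFT RECURSIVE (starts with C)
C → c: starts with c
A → x a: starts with x
A → a X: starts with a
X → A b: starts with A
X → A: starts with A

The grammar has direct left recursion on: C.

Answer: Yes, C is left-recursive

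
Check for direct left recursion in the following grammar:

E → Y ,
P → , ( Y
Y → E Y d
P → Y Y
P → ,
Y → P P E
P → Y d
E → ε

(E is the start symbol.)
Direct left recursion occurs when N → N α for some non-terminal N (the right-hand side begins with the left-hand side itself).

E → Y ,: starts with Y
P → , ( Y: starts with ','
Y → E Y d: starts with E
P → Y Y: starts with Y
P → ,: starts with ','
Y → P P E: starts with P
P → Y d: starts with Y
E → ε: starts with ε

No direct left recursion found.

Answer: No direct left recursion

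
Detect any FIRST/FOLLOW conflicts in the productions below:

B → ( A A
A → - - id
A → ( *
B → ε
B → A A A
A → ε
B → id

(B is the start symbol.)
Yes. A → '-' '-' id with FOLLOW(A) on { '-' }; A → '(' '*' with FOLLOW(A) on { '(' }

A FIRST/FOLLOW conflict occurs when a non-terminal N has a nullable alternative N → β (β ⇒* ε) and another alternative N → α with FIRST(α) ∩ FOLLOW(N) ≠ ∅: on such a lookahead the parser cannot decide between expanding α and letting N vanish via β.

Nullable non-terminals: A, B.
FIRST sets used below: FIRST(A) = { '(', '-', ε }

A: nullable alternative(s) A → ε; FOLLOW(A) = { $, '(', '-' }
  A → - - id: FIRST \ {ε} = { '-' } — overlaps FOLLOW(A) on { '-' }: CONFLICT
  A → ( *: FIRST \ {ε} = { '(' } — overlaps FOLLOW(A) on { '(' }: CONFLICT
  A → ε: FIRST \ {ε} = { } — this is the only nullable alternative, skip

B: nullable alternative(s) B → ε, B → A A A; FOLLOW(B) = { $ }
  B → ( A A: FIRST \ {ε} = { '(' } — disjoint from FOLLOW(B)
  B → ε: FIRST \ {ε} = { } — disjoint from FOLLOW(B)
  B → A A A: FIRST \ {ε} = { '(', '-' } — disjoint from FOLLOW(B)
  B → id: FIRST \ {ε} = { 'id' } — disjoint from FOLLOW(B)

So the grammar has 2 FIRST/FOLLOW conflicts (marked CONFLICT above).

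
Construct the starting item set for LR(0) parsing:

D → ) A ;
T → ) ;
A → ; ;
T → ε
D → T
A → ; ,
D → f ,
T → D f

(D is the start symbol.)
First, augment the grammar with D' → D
I₀ = CLOSURE({ [D' → . D] }):
  [D' → . D] has the dot before D: add [D → . ) A ;], [D → . T], [D → . f ,]
  [D → . T] has the dot before T: add [T → . ) ;], [T → .], [T → . D f]
No further items can be added.

I₀ = { [D → . ) A ;], [D → . T], [D → . f ,], [D' → . D], [T → . ) ;], [T → . D f], [T → .] }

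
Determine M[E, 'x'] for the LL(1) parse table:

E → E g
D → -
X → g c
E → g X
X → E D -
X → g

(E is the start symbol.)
Empty (error entry)

To find M[E, 'x'], we find productions for E where 'x' is in the predict set (PREDICT(N → α) = (FIRST(α) \ {ε}) ∪ (FOLLOW(N) if α ⇒* ε)).

Relevant sets:
  FIRST(E) = { 'g' }

E → E g: PREDICT = { 'g' }
E → g X: PREDICT = { 'g' }

M[E, 'x'] is empty (no production applies)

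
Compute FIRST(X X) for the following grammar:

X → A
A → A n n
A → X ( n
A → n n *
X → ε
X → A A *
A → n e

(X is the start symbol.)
FIRST sets of the non-terminals involved (from the grammar, by fixed-point iteration):
  FIRST(X) = { '(', 'n', ε }

To compute FIRST(X X), process the symbols left to right:
Symbol X is a non-terminal. Add FIRST(X) \ {ε} = { '(', 'n' }
X is nullable (ε ∈ FIRST(X)), continue to the next symbol.
Symbol X is a non-terminal. Add FIRST(X) \ {ε} = { '(', 'n' }
X is nullable (ε ∈ FIRST(X)), continue to the next symbol.
All symbols are nullable, so ε is in the result.
FIRST(X X) = { '(', 'n', ε }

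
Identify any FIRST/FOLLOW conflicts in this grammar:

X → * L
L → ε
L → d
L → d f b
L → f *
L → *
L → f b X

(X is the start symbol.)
A FIRST/FOLLOW conflict occurs when a non-terminal N has a nullable alternative N → β (β ⇒* ε) and another alternative N → α with FIRST(α) ∩ FOLLOW(N) ≠ ∅: on such a lookahead the parser cannot decide between expanding α and letting N vanish via β.

Nullable non-terminals: L.

L: nullable alternative(s) L → ε; FOLLOW(L) = { $ }
  L → ε: FIRST \ {ε} = { } — this is the only nullable alternative, skip
  L → d: FIRST \ {ε} = { 'd' } — disjoint from FOLLOW(L)
  L → d f b: FIRST \ {ε} = { 'd' } — disjoint from FOLLOW(L)
  L → f *: FIRST \ {ε} = { 'f' } — disjoint from FOLLOW(L)
  L → *: FIRST \ {ε} = { '*' } — disjoint from FOLLOW(L)
  L → f b X: FIRST \ {ε} = { 'f' } — disjoint from FOLLOW(L)

X has no nullable alternative, so no FIRST/FOLLOW check is needed there.

No FIRST/FOLLOW conflicts found.

Answer: No FIRST/FOLLOW conflicts.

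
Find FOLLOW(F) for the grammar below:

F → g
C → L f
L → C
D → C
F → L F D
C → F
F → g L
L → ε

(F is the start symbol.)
F is the start symbol, so $ ∈ FOLLOW(F).
In F → L F D: F is followed by D, add FIRST(D) \ {ε} = { 'f', 'g' }
In C → F: F is at the end, add FOLLOW(C)

The FOLLOW sets referred to above (computed the same way, to a fixed point):
  FOLLOW(C) = { $, 'f', 'g' }

Taking the union: FOLLOW(F) = { $, 'f', 'g' }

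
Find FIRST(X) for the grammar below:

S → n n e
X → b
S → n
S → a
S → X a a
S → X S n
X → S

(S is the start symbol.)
To compute FIRST(X), examine every production with X on the left-hand side, reading each right-hand side left to right until a non-nullable symbol is reached.

FIRST sets of the other non-terminals involved (by the same procedure, iterated to a fixed point):
  FIRST(S) = { 'a', 'b', 'n' }

From X → b:
  - b is a terminal: add 'b' and stop
From X → S:
  - S is a non-terminal: add FIRST(S) \ {ε} = { 'a', 'b', 'n' }
    S is not nullable, so stop

Collecting: FIRST(X) = { 'a', 'b', 'n' }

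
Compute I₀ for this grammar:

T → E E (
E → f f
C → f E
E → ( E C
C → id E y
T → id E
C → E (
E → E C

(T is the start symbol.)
{ [E → . ( E C], [E → . E C], [E → . f f], [T → . E E (], [T → . id E], [T' → . T] }

First, augment the grammar with T' → T
I₀ = CLOSURE({ [T' → . T] }):
  [T' → . T] has the dot before T: add [T → . E E (], [T → . id E]
  [T → . E E (] has the dot before E: add [E → . f f], [E → . ( E C], [E → . E C]
No further items can be added.

I₀ = { [E → . ( E C], [E → . E C], [E → . f f], [T → . E E (], [T → . id E], [T' → . T] }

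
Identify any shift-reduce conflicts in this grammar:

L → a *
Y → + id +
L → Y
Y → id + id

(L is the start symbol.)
Augment with L' → L and build the canonical LR(0) collection (I0 = CLOSURE({[L' → . L]}), then GOTO on every symbol after a dot until no new states appear). It has 11 states:
  I0: { [L → . Y], [L → . a *], [L' → . L], [Y → . + id +], [Y → . id + id] }  — shift
  I1: { [Y → + . id +] }  — shift
  I2: { [L' → L .] }  — accept
  I3: { [L → Y .] }  — reduce
  I4: { [L → a . *] }  — shift
  I5: { [Y → id . + id] }  — shift
  I6: { [Y → id + . id] }  — shift
  I7: { [Y → id + id .] }  — reduce
  I8: { [L → a * .] }  — reduce
  I9: { [Y → + id . +] }  — shift
  I10: { [Y → + id + .] }  — reduce

No state contains both a complete item and a shift item.

Answer: No shift-reduce conflicts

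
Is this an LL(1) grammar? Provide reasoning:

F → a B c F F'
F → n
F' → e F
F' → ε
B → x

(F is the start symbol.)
No. Predict set conflict for F': { 'e' }

A grammar is LL(1) if for each non-terminal N with multiple productions, the predict sets of those productions are pairwise disjoint, where PREDICT(N → α) = (FIRST(α) \ {ε}) ∪ (FOLLOW(N) if α ⇒* ε).

Relevant sets:
  FOLLOW(F') = { $, 'e' }

For F:
  PREDICT(F → a B c F F') = { 'a' }
  PREDICT(F → n) = { 'n' }
For F':
  PREDICT(F' → e F) = { 'e' }
  PREDICT(F' → ε) = { $, 'e' }
B has a single production, so nothing to check there.

Conflict found: Predict set conflict for F': { 'e' }
The grammar is NOT LL(1).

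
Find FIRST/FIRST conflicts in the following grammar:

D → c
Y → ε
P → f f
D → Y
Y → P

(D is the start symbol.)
A FIRST/FIRST conflict occurs when two productions N → α and N → β for the same non-terminal have FIRST(α) ∩ FIRST(β) ≠ ∅ (with ε ∈ FIRST of a nullable right-hand side, so two nullable alternatives also conflict).

FIRST sets of the non-terminals at (or reachable through a nullable prefix from) the front of some alternative:
  FIRST(Y) = { 'f', ε }
  FIRST(P) = { 'f' }

Productions for D:
  D → c: FIRST = { 'c' }
  D → Y: FIRST = { 'f', ε }
Productions for Y:
  Y → ε: FIRST = { ε }
  Y → P: FIRST = { 'f' }
P has only one production, so no FIRST/FIRST conflict is possible there.

All alternatives of each non-terminal have pairwise disjoint FIRST sets.

Answer: No FIRST/FIRST conflicts.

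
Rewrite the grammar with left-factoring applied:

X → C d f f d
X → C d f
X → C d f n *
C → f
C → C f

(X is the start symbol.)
Left-factoring transforms A → αβ₁ | αβ₂ into A → αA' and A' → β₁ | β₂
(α is the longest common prefix among the alternatives). Repeat until
no nonterminal has two alternatives with a common prefix.

Round 1: X has alternatives sharing prefix 'C d f'. Introduce X': X → C d f X'
  Add: X' → f d
  Add: X' → ε
  Add: X' → n *

No remaining common prefixes — done.

Resulting grammar:
X → C d f X'
X' → f d
X' → ε
X' → n *
C → f
C → C f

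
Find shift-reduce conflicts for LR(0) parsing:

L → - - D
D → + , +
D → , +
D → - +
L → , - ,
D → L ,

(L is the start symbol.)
No shift-reduce conflicts

A shift-reduce conflict occurs when an LR(0) state has both:
  - a complete (reduce) item [A → α .] (dot at the end), and
  - a shift item [B → β . c γ] (dot before a terminal).

Augment with L' → L and build the canonical LR(0) collection (I0 = CLOSURE({[L' → . L]}), then GOTO on every symbol after a dot until no new states appear). It has 17 states:
  I0: { [L → . , - ,], [L → . - - D], [L' → . L] }  — shift
  I1: { [L → , . - ,] }  — shift
  I2: { [L → - . - D] }  — shift
  I3: { [L' → L .] }  — accept
  I4: { [D → . + , +], [D → . , +], [D → . - +], [D → . L ,], [L → - - . D], [L → . , - ,], [L → . - - D] }  — shift
  I5: { [D → + . , +] }  — shift
  I6: { [D → , . +], [L → , . - ,] }  — shift
  I7: { [D → - . +], [L → - . - D] }  — shift
  I8: { [L → - - D .] }  — reduce
  I9: { [D → L . ,] }  — shift
  I10: { [D → L , .] }  — reduce
  I11: { [D → - + .] }  — reduce
  I12: { [D → , + .] }  — reduce
  I13: { [L → , - . ,] }  — shift
  I14: { [L → , - , .] }  — reduce
  I15: { [D → + , . +] }  — shift
  I16: { [D → + , + .] }  — reduce

No state contains both a complete item and a shift item.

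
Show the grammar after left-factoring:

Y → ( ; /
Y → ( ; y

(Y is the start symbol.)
Y → ( ; Y'
Y' → /
Y' → y

Left-factoring transforms A → αβ₁ | αβ₂ into A → αA' and A' → β₁ | β₂
(α is the longest common prefix among the alternatives). Repeat until
no nonterminal has two alternatives with a common prefix.

Round 1: Y has alternatives sharing prefix '( ;'. Introduce Y': Y → ( ; Y'
  Add: Y' → /
  Add: Y' → y

No remaining common prefixes — done.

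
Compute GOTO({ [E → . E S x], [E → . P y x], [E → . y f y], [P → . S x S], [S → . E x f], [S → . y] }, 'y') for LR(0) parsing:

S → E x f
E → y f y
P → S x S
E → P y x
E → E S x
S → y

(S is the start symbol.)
GOTO(I, 'y') = CLOSURE({ [A → αX.β] : [A → α.Xβ] ∈ I, X = 'y' })

Items with dot before 'y', with the dot advanced:
  [E → . y f y] → [E → y . f y]
  [S → . y] → [S → y .]
Closure adds nothing (no advanced item has the dot before a non-terminal).

GOTO = { [E → y . f y], [S → y .] }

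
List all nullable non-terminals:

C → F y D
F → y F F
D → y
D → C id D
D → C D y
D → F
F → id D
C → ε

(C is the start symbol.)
A non-terminal is nullable if it can derive ε (the empty string): either it has an ε-production, or it has a production whose right-hand side consists entirely of nullable non-terminals.

ε-productions: C → ε
So C is immediately nullable.
No further non-terminal can be added: every production for the remaining non-terminals contains a terminal or a non-nullable non-terminal.
Nullable = { 'C' }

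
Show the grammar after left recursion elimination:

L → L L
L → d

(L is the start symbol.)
L → d L'
L' → L L'
L' → ε

L is directly left-recursive. The standard transformation for
  A → A α₁ | ... | A α_m | β₁ | ... | β_n
is
  A  → β₁ A' | ... | β_n A'
  A' → α₁ A' | ... | α_m A' | ε

L → d becomes L → d L'
L → L L becomes L' → L L'
Add L' → ε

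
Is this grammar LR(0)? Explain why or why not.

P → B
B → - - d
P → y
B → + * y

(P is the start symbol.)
Yes, the grammar is LR(0)

Augment with P' → P and build the canonical LR(0) collection (I0 = CLOSURE({[P' → . P]}), then GOTO on every symbol after a dot until no new states appear). It has 10 states:
  I0: { [B → . + * y], [B → . - - d], [P → . B], [P → . y], [P' → . P] }  — shift
  I1: { [B → + . * y] }  — shift
  I2: { [B → - . - d] }  — shift
  I3: { [P → B .] }  — reduce
  I4: { [P' → P .] }  — accept
  I5: { [P → y .] }  — reduce
  I6: { [B → - - . d] }  — shift
  I7: { [B → - - d .] }  — reduce
  I8: { [B → + * . y] }  — shift
  I9: { [B → + * y .] }  — reduce

Every state is either a pure shift/goto state or contains exactly one complete item and nothing to shift — no conflicts. The grammar is LR(0).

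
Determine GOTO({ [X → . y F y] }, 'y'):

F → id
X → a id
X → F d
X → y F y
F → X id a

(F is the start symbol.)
{ [F → . X id a], [F → . id], [X → . F d], [X → . a id], [X → . y F y], [X → y . F y] }

GOTO(I, 'y') = CLOSURE({ [A → αX.β] : [A → α.Xβ] ∈ I, X = 'y' })

Items with dot before 'y', with the dot advanced:
  [X → . y F y] → [X → y . F y]
Closure of the advanced items:
  [X → y . F y] has the dot before F: add [F → . id], [F → . X id a]
  [F → . X id a] has the dot before X: add [X → . a id], [X → . F d], [X → . y F y]

GOTO = { [F → . X id a], [F → . id], [X → . F d], [X → . a id], [X → . y F y], [X → y . F y] }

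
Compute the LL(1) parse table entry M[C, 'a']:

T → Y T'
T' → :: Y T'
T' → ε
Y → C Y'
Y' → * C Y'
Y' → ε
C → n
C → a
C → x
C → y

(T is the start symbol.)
To find M[C, 'a'], we find productions for C where 'a' is in the predict set (PREDICT(N → α) = (FIRST(α) \ {ε}) ∪ (FOLLOW(N) if α ⇒* ε)).

C → n: PREDICT = { 'n' }
C → a: PREDICT = { 'a' }
  'a' is in predict set, so this production goes in M[C, 'a']
C → x: PREDICT = { 'x' }
C → y: PREDICT = { 'y' }

M[C, 'a'] = C → a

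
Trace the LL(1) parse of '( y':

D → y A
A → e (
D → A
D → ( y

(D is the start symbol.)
LL(1) parsing maintains a stack (initially the start symbol over $) and the input. At each step: if the stack top is a terminal, match it against the current input token; if it is a non-terminal N, replace it with the RHS of M[N, lookahead] (the unique production whose predict set contains the lookahead).

Stack is shown with the top on the left.

Stack  Input  Action
--------------------
D $    ( y $  output D → ( y
( y $  ( y $  match '('
y $    y $    match 'y'
$      $      accept

The string is accepted.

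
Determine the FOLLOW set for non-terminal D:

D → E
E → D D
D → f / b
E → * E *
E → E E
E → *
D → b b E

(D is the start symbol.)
{ $, '*', 'b', 'f' }

To compute FOLLOW(D), find every occurrence of D on a right-hand side N → α D β: add FIRST(β) \ {ε}, and if β is empty or nullable also add FOLLOW(N). Iterate to a fixed point.

D is the start symbol, so $ ∈ FOLLOW(D).
In E → D D: D is followed by D, add FIRST(D) \ {ε} = { '*', 'b', 'f' }
In E → D D: D is at the end, add FOLLOW(E)

The FOLLOW sets referred to above (computed the same way, to a fixed point):
  FOLLOW(E) = { $, '*', 'b', 'f' }

Taking the union: FOLLOW(D) = { $, '*', 'b', 'f' }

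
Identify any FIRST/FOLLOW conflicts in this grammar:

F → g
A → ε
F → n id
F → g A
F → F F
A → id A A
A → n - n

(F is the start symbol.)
A FIRST/FOLLOW conflict occurs when a non-terminal N has a nullable alternative N → β (β ⇒* ε) and another alternative N → α with FIRST(α) ∩ FOLLOW(N) ≠ ∅: on such a lookahead the parser cannot decide between expanding α and letting N vanish via β.

Nullable non-terminals: A.

A: nullable alternative(s) A → ε; FOLLOW(A) = { $, 'g', 'id', 'n' }
  A → ε: FIRST \ {ε} = { } — this is the only nullable alternative, skip
  A → id A A: FIRST \ {ε} = { 'id' } — overlaps FOLLOW(A) on { 'id' }: CONFLICT
  A → n - n: FIRST \ {ε} = { 'n' } — overlaps FOLLOW(A) on { 'n' }: CONFLICT

F has no nullable alternative, so no FIRST/FOLLOW check is needed there.

So the grammar has 2 FIRST/FOLLOW conflicts (marked CONFLICT above).

Answer: Yes. A → id A A with FOLLOW(A) on { 'id' }; A → n '-' n with FOLLOW(A) on { 'n' }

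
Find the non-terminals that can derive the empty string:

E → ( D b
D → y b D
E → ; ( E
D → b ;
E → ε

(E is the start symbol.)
{ 'E' }

A non-terminal is nullable if it can derive ε (the empty string): either it has an ε-production, or it has a production whose right-hand side consists entirely of nullable non-terminals.

ε-productions: E → ε
So E is immediately nullable.
No further non-terminal can be added: every production for the remaining non-terminals contains a terminal or a non-nullable non-terminal.
Nullable = { 'E' }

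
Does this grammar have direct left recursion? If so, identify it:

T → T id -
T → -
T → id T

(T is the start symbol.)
Yes, T is left-recursive

T → T id -: LEFT RECURSIVE (starts with T)
T → -: starts with '-'
T → id T: starts with id

The grammar has direct left recursion on: T.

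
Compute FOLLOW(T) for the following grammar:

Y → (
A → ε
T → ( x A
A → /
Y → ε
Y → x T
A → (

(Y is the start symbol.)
To compute FOLLOW(T), find every occurrence of T on a right-hand side N → α T β: add FIRST(β) \ {ε}, and if β is empty or nullable also add FOLLOW(N). Iterate to a fixed point.

In Y → x T: T is at the end, add FOLLOW(Y)

The FOLLOW sets referred to above (computed the same way, to a fixed point):
  FOLLOW(Y) = { $ }

Taking the union: FOLLOW(T) = { $ }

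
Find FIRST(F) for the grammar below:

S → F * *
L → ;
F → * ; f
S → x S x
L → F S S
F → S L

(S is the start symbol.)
{ '*', 'x' }

To compute FIRST(F), examine every production with F on the left-hand side, reading each right-hand side left to right until a non-nullable symbol is reached.

FIRST sets of the other non-terminals involved (by the same procedure, iterated to a fixed point):
  FIRST(S) = { '*', 'x' }

From F → * ; f:
  - '*' is a terminal: add '*' and stop
From F → S L:
  - S is a non-terminal: add FIRST(S) \ {ε} = { '*', 'x' }
    S is not nullable, so stop

Collecting: FIRST(F) = { '*', 'x' }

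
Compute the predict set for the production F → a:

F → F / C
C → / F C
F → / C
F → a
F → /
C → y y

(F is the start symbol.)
{ 'a' }

PREDICT(F → a) = (FIRST(RHS) \ {ε}) ∪ (FOLLOW(F) if ε ∈ FIRST(RHS), i.e. RHS ⇒* ε)
FIRST(a) = { 'a' }
ε ∉ FIRST(a), so FOLLOW(F) is not added.
PREDICT(F → a) = { 'a' }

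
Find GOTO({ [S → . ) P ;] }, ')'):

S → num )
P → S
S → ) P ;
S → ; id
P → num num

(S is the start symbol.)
{ [P → . S], [P → . num num], [S → ) . P ;], [S → . ) P ;], [S → . ; id], [S → . num )] }

GOTO(I, ')') = CLOSURE({ [A → αX.β] : [A → α.Xβ] ∈ I, X = ')' })

Items with dot before ')', with the dot advanced:
  [S → . ) P ;] → [S → ) . P ;]
Closure of the advanced items:
  [S → ) . P ;] has the dot before P: add [P → . S], [P → . num num]
  [P → . S] has the dot before S: add [S → . num )], [S → . ) P ;], [S → . ; id]

GOTO = { [P → . S], [P → . num num], [S → ) . P ;], [S → . ) P ;], [S → . ; id], [S → . num )] }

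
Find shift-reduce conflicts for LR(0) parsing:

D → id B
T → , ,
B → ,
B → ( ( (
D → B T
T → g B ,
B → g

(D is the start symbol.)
Augment with D' → D and build the canonical LR(0) collection (I0 = CLOSURE({[D' → . D]}), then GOTO on every symbol after a dot until no new states appear). It has 16 states:
  I0: { [B → . ( ( (], [B → . ,], [B → . g], [D → . B T], [D → . id B], [D' → . D] }  — shift
  I1: { [B → ( . ( (] }  — shift
  I2: { [B → , .] }  — reduce
  I3: { [D → B . T], [T → . , ,], [T → . g B ,] }  — shift
  I4: { [D' → D .] }  — accept
  I5: { [B → g .] }  — reduce
  I6: { [B → . ( ( (], [B → . ,], [B → . g], [D → id . B] }  — shift
  I7: { [D → id B .] }  — reduce
  I8: { [T → , . ,] }  — shift
  I9: { [D → B T .] }  — reduce
  I10: { [B → . ( ( (], [B → . ,], [B → . g], [T → g . B ,] }  — shift
  I11: { [T → g B . ,] }  — shift
  I12: { [T → g B , .] }  — reduce
  I13: { [T → , , .] }  — reduce
  I14: { [B → ( ( . (] }  — shift
  I15: { [B → ( ( ( .] }  — reduce

No state contains both a complete item and a shift item.

Answer: No shift-reduce conflicts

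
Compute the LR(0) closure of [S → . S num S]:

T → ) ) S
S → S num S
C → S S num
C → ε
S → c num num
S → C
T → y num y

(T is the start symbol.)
{ [C → . S S num], [C → .], [S → . C], [S → . S num S], [S → . c num num] }

Start with: [S → . S num S]
  [S → . S num S] has the dot before S: add [S → . c num num], [S → . C]
  [S → . C] has the dot before C: add [C → . S S num], [C → .]
No further items can be added.

CLOSURE = { [C → . S S num], [C → .], [S → . C], [S → . S num S], [S → . c num num] }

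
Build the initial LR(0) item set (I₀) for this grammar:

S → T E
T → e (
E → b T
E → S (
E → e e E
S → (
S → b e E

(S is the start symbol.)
{ [S → . (], [S → . T E], [S → . b e E], [S' → . S], [T → . e (] }

First, augment the grammar with S' → S
I₀ = CLOSURE({ [S' → . S] }):
  [S' → . S] has the dot before S: add [S → . T E], [S → . (], [S → . b e E]
  [S → . T E] has the dot before T: add [T → . e (]
No further items can be added.

I₀ = { [S → . (], [S → . T E], [S → . b e E], [S' → . S], [T → . e (] }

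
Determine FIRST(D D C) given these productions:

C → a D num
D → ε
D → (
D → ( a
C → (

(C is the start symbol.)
FIRST sets of the non-terminals involved (from the grammar, by fixed-point iteration):
  FIRST(D) = { '(', ε }
  FIRST(C) = { '(', 'a' }

To compute FIRST(D D C), process the symbols left to right:
Symbol D is a non-terminal. Add FIRST(D) \ {ε} = { '(' }
D is nullable (ε ∈ FIRST(D)), continue to the next symbol.
Symbol D is a non-terminal. Add FIRST(D) \ {ε} = { '(' }
D is nullable (ε ∈ FIRST(D)), continue to the next symbol.
Symbol C is a non-terminal. Add FIRST(C) \ {ε} = { '(', 'a' }
C is not nullable (ε ∉ FIRST(C)), so stop here.
FIRST(D D C) = { '(', 'a' }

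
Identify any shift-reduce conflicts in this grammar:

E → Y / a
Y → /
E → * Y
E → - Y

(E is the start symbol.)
A shift-reduce conflict occurs when an LR(0) state has both:
  - a complete (reduce) item [A → α .] (dot at the end), and
  - a shift item [B → β . c γ] (dot before a terminal).

Augment with E' → E and build the canonical LR(0) collection (I0 = CLOSURE({[E' → . E]}), then GOTO on every symbol after a dot until no new states appear). It has 10 states:
  I0: { [E → . * Y], [E → . - Y], [E → . Y / a], [E' → . E], [Y → . /] }  — shift
  I1: { [E → * . Y], [Y → . /] }  — shift
  I2: { [E → - . Y], [Y → . /] }  — shift
  I3: { [Y → / .] }  — reduce
  I4: { [E' → E .] }  — accept
  I5: { [E → Y . / a] }  — shift
  I6: { [E → Y / . a] }  — shift
  I7: { [E → Y / a .] }  — reduce
  I8: { [E → - Y .] }  — reduce
  I9: { [E → * Y .] }  — reduce

No state contains both a complete item and a shift item.

Answer: No shift-reduce conflicts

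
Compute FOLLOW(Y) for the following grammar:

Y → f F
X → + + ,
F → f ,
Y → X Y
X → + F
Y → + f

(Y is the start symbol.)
To compute FOLLOW(Y), find every occurrence of Y on a right-hand side N → α Y β: add FIRST(β) \ {ε}, and if β is empty or nullable also add FOLLOW(N). Iterate to a fixed point.

Y is the start symbol, so $ ∈ FOLLOW(Y).
In Y → X Y: Y is at the end; this adds FOLLOW(Y) to itself — nothing new

Taking the union: FOLLOW(Y) = { $ }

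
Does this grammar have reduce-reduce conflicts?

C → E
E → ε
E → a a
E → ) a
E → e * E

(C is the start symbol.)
Augment with C' → C and build the canonical LR(0) collection (I0 = CLOSURE({[C' → . C]}), then GOTO on every symbol after a dot until no new states appear). It has 10 states:
  I0: { [C → . E], [C' → . C], [E → . ) a], [E → . a a], [E → . e * E], [E → .] }  — shift, reduce
  I1: { [E → ) . a] }  — shift
  I2: { [C' → C .] }  — accept
  I3: { [C → E .] }  — reduce
  I4: { [E → a . a] }  — shift
  I5: { [E → e . * E] }  — shift
  I6: { [E → . ) a], [E → . a a], [E → . e * E], [E → .], [E → e * . E] }  — shift, reduce
  I7: { [E → e * E .] }  — reduce
  I8: { [E → a a .] }  — reduce
  I9: { [E → ) a .] }  — reduce

No state contains more than one complete item.

Answer: No reduce-reduce conflicts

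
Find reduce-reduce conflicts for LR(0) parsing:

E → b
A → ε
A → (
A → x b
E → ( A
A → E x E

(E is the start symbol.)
A reduce-reduce conflict occurs when an LR(0) state has two complete items [A → α .] and [B → β .] — both call for a reduction, and with no lookahead the parser cannot choose between them.

Augment with E' → E and build the canonical LR(0) collection (I0 = CLOSURE({[E' → . E]}), then GOTO on every symbol after a dot until no new states appear). It has 11 states:
  I0: { [E → . ( A], [E → . b], [E' → . E] }  — shift
  I1: { [A → . (], [A → . E x E], [A → . x b], [A → .], [E → ( . A], [E → . ( A], [E → . b] }  — shift, reduce
  I2: { [E' → E .] }  — accept
  I3: { [E → b .] }  — reduce
  I4: { [A → ( .], [A → . (], [A → . E x E], [A → . x b], [A → .], [E → ( . A], [E → . ( A], [E → . b] }  — shift, 2 reduces
  I5: { [E → ( A .] }  — reduce
  I6: { [A → E . x E] }  — shift
  I7: { [A → x . b] }  — shift
  I8: { [A → x b .] }  — reduce
  I9: { [A → E x . E], [E → . ( A], [E → . b] }  — shift
  I10: { [A → E x E .] }  — reduce

I4 contains complete items [A → .], [A → ( .] — reduce-reduce conflict.

Answer: Yes — I4: [A → .] vs [A → ( .]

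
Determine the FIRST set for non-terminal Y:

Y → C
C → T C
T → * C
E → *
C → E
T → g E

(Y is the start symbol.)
To compute FIRST(Y), examine every production with Y on the left-hand side, reading each right-hand side left to right until a non-nullable symbol is reached.

FIRST sets of the other non-terminals involved (by the same procedure, iterated to a fixed point):
  FIRST(C) = { '*', 'g' }

From Y → C:
  - C is a non-terminal: add FIRST(C) \ {ε} = { '*', 'g' }
    C is not nullable, so stop

Collecting: FIRST(Y) = { '*', 'g' }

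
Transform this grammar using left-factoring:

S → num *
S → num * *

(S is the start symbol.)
Left-factoring transforms A → αβ₁ | αβ₂ into A → αA' and A' → β₁ | β₂
(α is the longest common prefix among the alternatives). Repeat until
no nonterminal has two alternatives with a common prefix.

Round 1: S has alternatives sharing prefix 'num *'. Introduce S': S → num * S'
  Add: S' → ε
  Add: S' → *

No remaining common prefixes — done.

Resulting grammar:
S → num * S'
S' → ε
S' → *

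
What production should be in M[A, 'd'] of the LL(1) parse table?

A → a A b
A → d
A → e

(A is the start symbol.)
A → d

To find M[A, 'd'], we find productions for A where 'd' is in the predict set (PREDICT(N → α) = (FIRST(α) \ {ε}) ∪ (FOLLOW(N) if α ⇒* ε)).

A → a A b: PREDICT = { 'a' }
A → d: PREDICT = { 'd' }
  'd' is in predict set, so this production goes in M[A, 'd']
A → e: PREDICT = { 'e' }

M[A, 'd'] = A → d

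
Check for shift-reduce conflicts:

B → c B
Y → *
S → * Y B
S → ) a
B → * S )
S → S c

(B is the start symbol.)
No shift-reduce conflicts

Augment with B' → B and build the canonical LR(0) collection (I0 = CLOSURE({[B' → . B]}), then GOTO on every symbol after a dot until no new states appear). It has 14 states:
  I0: { [B → . * S )], [B → . c B], [B' → . B] }  — shift
  I1: { [B → * . S )], [S → . ) a], [S → . * Y B], [S → . S c] }  — shift
  I2: { [B' → B .] }  — accept
  I3: { [B → . * S )], [B → . c B], [B → c . B] }  — shift
  I4: { [B → c B .] }  — reduce
  I5: { [S → ) . a] }  — shift
  I6: { [S → * . Y B], [Y → . *] }  — shift
  I7: { [B → * S . )], [S → S . c] }  — shift
  I8: { [B → * S ) .] }  — reduce
  I9: { [S → S c .] }  — reduce
  I10: { [Y → * .] }  — reduce
  I11: { [B → . * S )], [B → . c B], [S → * Y . B] }  — shift
  I12: { [S → * Y B .] }  — reduce
  I13: { [S → ) a .] }  — reduce

No state contains both a complete item and a shift item.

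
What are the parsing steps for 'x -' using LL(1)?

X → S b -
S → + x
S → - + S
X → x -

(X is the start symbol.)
Stack is shown with the top on the left.

Stack  Input  Action
--------------------
X $    x - $  output X → x -
x - $  x - $  match 'x'
- $    - $    match '-'
$      $      accept

The string is accepted.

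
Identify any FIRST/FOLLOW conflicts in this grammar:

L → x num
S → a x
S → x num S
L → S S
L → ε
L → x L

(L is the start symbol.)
No FIRST/FOLLOW conflicts.

A FIRST/FOLLOW conflict occurs when a non-terminal N has a nullable alternative N → β (β ⇒* ε) and another alternative N → α with FIRST(α) ∩ FOLLOW(N) ≠ ∅: on such a lookahead the parser cannot decide between expanding α and letting N vanish via β.

Nullable non-terminals: L.
FIRST sets used below: FIRST(S) = { 'a', 'x' }

L: nullable alternative(s) L → ε; FOLLOW(L) = { $ }
  L → x num: FIRST \ {ε} = { 'x' } — disjoint from FOLLOW(L)
  L → S S: FIRST \ {ε} = { 'a', 'x' } — disjoint from FOLLOW(L)
  L → ε: FIRST \ {ε} = { } — this is the only nullable alternative, skip
  L → x L: FIRST \ {ε} = { 'x' } — disjoint from FOLLOW(L)

S has no nullable alternative, so no FIRST/FOLLOW check is needed there.

No FIRST/FOLLOW conflicts found.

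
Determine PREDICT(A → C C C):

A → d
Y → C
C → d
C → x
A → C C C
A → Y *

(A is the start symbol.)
PREDICT(A → C C C) = (FIRST(RHS) \ {ε}) ∪ (FOLLOW(A) if ε ∈ FIRST(RHS), i.e. RHS ⇒* ε)
FIRST(C) = { 'd', 'x' }
FIRST(C C C) = { 'd', 'x' }
ε ∉ FIRST(C C C), so FOLLOW(A) is not added.
PREDICT(A → C C C) = { 'd', 'x' }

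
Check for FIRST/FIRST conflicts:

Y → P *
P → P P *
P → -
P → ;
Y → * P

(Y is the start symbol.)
FIRST sets of the non-terminals at (or reachable through a nullable prefix from) the front of some alternative:
  FIRST(P) = { '-', ';' }

Productions for Y:
  Y → P *: FIRST = { '-', ';' }
  Y → * P: FIRST = { '*' }
Productions for P:
  P → P P *: FIRST = { '-', ';' }
  P → -: FIRST = { '-' }
  P → ;: FIRST = { ';' }

Conflict for P: P → P P * and P → -
  Overlap: { '-' }
Conflict for P: P → P P * and P → ;
  Overlap: { ';' }

Answer: Yes. P → P P '*' / P → '-' on { '-' }; P → P P '*' / P → ';' on { ';' }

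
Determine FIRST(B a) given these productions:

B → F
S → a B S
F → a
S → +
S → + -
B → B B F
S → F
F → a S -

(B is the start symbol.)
{ 'a' }

FIRST sets of the non-terminals involved (from the grammar, by fixed-point iteration):
  FIRST(B) = { 'a' }

To compute FIRST(B a), process the symbols left to right:
Symbol B is a non-terminal. Add FIRST(B) \ {ε} = { 'a' }
B is not nullable (ε ∉ FIRST(B)), so stop here.
FIRST(B a) = { 'a' }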